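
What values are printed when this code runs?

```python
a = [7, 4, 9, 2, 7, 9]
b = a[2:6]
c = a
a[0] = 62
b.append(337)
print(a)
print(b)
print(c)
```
[62, 4, 9, 2, 7, 9]
[9, 2, 7, 9, 337]
[62, 4, 9, 2, 7, 9]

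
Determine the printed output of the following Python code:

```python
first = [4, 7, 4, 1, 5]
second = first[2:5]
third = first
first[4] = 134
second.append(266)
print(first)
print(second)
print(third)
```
[4, 7, 4, 1, 134]
[4, 1, 5, 266]
[4, 7, 4, 1, 134]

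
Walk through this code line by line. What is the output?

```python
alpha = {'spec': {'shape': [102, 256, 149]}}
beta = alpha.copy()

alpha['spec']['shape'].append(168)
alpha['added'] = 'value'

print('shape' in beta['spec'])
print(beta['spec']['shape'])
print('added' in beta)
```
True
[102, 256, 149, 168]
False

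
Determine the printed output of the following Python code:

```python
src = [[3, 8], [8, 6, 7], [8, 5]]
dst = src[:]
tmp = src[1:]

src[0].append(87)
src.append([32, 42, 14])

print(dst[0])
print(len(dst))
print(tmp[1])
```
[3, 8, 87]
3
[8, 5]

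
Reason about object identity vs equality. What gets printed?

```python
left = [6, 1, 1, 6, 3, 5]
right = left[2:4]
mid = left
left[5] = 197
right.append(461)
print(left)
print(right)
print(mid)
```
[6, 1, 1, 6, 3, 197]
[1, 6, 461]
[6, 1, 1, 6, 3, 197]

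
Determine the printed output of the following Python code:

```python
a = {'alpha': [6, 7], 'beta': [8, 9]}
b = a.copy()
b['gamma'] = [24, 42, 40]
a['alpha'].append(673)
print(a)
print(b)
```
{'alpha': [6, 7, 673], 'beta': [8, 9]}
{'alpha': [6, 7, 673], 'beta': [8, 9], 'gamma': [24, 42, 40]}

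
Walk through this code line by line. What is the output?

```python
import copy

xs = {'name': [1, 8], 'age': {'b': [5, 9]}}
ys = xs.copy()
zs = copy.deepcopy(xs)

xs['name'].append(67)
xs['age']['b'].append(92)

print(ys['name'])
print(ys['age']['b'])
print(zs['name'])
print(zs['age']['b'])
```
[1, 8, 67]
[5, 9, 92]
[1, 8]
[5, 9]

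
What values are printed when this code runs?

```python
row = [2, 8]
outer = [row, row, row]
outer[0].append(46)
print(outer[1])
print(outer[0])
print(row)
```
[2, 8, 46]
[2, 8, 46]
[2, 8, 46]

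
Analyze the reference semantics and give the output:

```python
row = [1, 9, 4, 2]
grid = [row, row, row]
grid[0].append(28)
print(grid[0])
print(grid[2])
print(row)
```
[1, 9, 4, 2, 28]
[1, 9, 4, 2, 28]
[1, 9, 4, 2, 28]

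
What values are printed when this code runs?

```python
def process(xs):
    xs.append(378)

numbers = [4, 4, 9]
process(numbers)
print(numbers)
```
[4, 4, 9, 378]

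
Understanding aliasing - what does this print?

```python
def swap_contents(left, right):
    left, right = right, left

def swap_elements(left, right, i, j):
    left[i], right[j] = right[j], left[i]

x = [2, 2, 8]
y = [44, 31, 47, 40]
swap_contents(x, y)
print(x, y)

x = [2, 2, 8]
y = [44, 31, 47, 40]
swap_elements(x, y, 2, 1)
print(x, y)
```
[2, 2, 8] [44, 31, 47, 40]
[2, 2, 31] [44, 8, 47, 40]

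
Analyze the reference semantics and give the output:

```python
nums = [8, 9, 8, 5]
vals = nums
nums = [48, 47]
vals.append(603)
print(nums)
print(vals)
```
[48, 47]
[8, 9, 8, 5, 603]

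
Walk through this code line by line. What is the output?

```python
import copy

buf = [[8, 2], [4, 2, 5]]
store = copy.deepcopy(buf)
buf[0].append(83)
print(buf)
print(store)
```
[[8, 2, 83], [4, 2, 5]]
[[8, 2], [4, 2, 5]]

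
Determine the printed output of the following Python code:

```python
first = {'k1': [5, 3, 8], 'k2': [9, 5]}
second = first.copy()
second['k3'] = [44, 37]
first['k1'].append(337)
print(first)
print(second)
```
{'k1': [5, 3, 8, 337], 'k2': [9, 5]}
{'k1': [5, 3, 8, 337], 'k2': [9, 5], 'k3': [44, 37]}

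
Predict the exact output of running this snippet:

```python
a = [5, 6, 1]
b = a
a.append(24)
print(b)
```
[5, 6, 1, 24]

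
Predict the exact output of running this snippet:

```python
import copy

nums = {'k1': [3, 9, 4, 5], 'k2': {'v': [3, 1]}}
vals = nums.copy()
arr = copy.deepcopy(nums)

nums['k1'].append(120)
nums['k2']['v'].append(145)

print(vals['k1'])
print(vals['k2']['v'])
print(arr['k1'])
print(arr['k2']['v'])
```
[3, 9, 4, 5, 120]
[3, 1, 145]
[3, 9, 4, 5]
[3, 1]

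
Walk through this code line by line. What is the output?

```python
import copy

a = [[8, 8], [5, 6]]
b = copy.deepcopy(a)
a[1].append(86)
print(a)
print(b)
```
[[8, 8], [5, 6, 86]]
[[8, 8], [5, 6]]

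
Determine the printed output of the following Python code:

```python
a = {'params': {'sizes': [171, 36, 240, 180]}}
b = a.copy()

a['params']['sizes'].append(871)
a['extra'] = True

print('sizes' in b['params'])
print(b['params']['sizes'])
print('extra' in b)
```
True
[171, 36, 240, 180, 871]
False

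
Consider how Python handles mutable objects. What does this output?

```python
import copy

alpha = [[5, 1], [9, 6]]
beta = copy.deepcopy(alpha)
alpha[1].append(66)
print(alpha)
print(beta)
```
[[5, 1], [9, 6, 66]]
[[5, 1], [9, 6]]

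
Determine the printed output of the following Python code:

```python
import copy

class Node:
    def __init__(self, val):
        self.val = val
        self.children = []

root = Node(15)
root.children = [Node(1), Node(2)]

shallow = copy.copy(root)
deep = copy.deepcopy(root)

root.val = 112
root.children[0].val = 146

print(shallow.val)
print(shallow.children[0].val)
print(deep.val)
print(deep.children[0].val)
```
15
146
15
1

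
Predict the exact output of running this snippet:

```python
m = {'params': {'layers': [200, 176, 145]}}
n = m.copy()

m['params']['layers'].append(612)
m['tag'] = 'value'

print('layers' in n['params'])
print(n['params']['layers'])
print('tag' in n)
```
True
[200, 176, 145, 612]
False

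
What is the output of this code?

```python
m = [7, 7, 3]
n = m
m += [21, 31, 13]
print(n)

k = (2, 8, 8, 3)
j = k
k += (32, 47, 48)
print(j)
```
[7, 7, 3, 21, 31, 13]
(2, 8, 8, 3)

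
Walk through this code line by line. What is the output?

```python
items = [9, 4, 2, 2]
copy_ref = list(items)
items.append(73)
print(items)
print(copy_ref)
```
[9, 4, 2, 2, 73]
[9, 4, 2, 2]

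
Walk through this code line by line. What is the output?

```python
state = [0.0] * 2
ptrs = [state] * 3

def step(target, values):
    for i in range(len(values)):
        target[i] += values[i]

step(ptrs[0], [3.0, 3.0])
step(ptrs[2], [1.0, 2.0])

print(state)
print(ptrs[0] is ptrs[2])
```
[4.0, 5.0]
True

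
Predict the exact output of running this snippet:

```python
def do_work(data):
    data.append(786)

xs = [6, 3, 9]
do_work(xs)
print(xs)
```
[6, 3, 9, 786]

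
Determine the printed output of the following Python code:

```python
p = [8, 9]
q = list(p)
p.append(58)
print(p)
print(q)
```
[8, 9, 58]
[8, 9]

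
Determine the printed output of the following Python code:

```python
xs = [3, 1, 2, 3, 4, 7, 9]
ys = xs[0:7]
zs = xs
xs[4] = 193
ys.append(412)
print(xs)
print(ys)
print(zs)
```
[3, 1, 2, 3, 193, 7, 9]
[3, 1, 2, 3, 4, 7, 9, 412]
[3, 1, 2, 3, 193, 7, 9]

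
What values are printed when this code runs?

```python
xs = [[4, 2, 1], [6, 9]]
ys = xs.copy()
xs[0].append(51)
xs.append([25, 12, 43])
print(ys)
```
[[4, 2, 1, 51], [6, 9]]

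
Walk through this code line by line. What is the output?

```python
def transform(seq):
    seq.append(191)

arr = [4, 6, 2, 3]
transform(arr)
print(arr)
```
[4, 6, 2, 3, 191]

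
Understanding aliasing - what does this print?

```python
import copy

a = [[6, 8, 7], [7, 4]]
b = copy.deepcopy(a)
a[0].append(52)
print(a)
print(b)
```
[[6, 8, 7, 52], [7, 4]]
[[6, 8, 7], [7, 4]]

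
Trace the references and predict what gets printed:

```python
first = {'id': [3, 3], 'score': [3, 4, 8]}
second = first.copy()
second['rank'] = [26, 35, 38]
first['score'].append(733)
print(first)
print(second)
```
{'id': [3, 3], 'score': [3, 4, 8, 733]}
{'id': [3, 3], 'score': [3, 4, 8, 733], 'rank': [26, 35, 38]}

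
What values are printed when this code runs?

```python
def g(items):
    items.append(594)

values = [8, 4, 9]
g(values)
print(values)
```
[8, 4, 9, 594]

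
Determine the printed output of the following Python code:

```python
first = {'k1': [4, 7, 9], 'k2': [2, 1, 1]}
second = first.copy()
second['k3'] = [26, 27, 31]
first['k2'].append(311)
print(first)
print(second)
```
{'k1': [4, 7, 9], 'k2': [2, 1, 1, 311]}
{'k1': [4, 7, 9], 'k2': [2, 1, 1, 311], 'k3': [26, 27, 31]}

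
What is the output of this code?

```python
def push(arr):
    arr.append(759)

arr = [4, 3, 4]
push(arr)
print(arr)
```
[4, 3, 4, 759]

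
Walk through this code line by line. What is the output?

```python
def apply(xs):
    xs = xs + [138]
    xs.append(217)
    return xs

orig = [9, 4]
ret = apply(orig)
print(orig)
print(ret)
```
[9, 4]
[9, 4, 138, 217]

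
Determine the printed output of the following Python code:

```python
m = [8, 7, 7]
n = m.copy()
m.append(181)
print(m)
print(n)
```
[8, 7, 7, 181]
[8, 7, 7]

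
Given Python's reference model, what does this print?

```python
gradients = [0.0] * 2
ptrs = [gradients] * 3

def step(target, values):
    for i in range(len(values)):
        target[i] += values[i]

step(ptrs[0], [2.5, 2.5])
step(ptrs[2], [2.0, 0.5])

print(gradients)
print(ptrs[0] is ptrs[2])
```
[4.5, 3.0]
True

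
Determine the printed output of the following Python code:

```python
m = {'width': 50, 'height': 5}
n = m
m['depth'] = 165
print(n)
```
{'width': 50, 'height': 5, 'depth': 165}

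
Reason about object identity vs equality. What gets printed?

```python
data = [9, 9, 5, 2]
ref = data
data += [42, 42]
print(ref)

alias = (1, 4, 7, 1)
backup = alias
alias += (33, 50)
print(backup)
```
[9, 9, 5, 2, 42, 42]
(1, 4, 7, 1)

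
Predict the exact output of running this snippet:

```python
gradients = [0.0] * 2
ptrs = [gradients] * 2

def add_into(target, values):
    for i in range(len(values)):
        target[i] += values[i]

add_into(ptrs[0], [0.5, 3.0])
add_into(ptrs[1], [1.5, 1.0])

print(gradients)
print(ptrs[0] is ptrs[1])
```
[2.0, 4.0]
True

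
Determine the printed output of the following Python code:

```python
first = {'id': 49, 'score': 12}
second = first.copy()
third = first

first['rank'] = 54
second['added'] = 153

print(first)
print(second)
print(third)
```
{'id': 49, 'score': 12, 'rank': 54}
{'id': 49, 'score': 12, 'added': 153}
{'id': 49, 'score': 12, 'rank': 54}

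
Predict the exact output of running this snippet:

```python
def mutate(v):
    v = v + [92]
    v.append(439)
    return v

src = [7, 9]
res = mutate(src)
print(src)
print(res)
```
[7, 9]
[7, 9, 92, 439]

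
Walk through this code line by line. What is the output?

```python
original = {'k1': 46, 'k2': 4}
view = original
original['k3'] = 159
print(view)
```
{'k1': 46, 'k2': 4, 'k3': 159}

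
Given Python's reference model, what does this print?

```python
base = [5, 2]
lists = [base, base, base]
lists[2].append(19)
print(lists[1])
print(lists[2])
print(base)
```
[5, 2, 19]
[5, 2, 19]
[5, 2, 19]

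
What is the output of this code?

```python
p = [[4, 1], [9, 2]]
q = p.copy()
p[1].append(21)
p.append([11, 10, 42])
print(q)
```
[[4, 1], [9, 2, 21]]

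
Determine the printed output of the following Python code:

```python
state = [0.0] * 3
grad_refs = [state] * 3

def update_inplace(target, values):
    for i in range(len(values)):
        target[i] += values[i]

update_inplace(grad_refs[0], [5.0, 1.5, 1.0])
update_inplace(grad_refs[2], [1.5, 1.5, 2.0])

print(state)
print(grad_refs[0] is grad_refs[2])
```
[6.5, 3.0, 3.0]
True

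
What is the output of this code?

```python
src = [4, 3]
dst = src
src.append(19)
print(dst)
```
[4, 3, 19]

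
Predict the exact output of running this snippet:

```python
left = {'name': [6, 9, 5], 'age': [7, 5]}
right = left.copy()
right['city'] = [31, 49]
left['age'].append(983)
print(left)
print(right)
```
{'name': [6, 9, 5], 'age': [7, 5, 983]}
{'name': [6, 9, 5], 'age': [7, 5, 983], 'city': [31, 49]}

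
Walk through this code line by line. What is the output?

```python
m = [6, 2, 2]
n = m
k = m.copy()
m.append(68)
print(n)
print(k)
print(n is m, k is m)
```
[6, 2, 2, 68]
[6, 2, 2]
True False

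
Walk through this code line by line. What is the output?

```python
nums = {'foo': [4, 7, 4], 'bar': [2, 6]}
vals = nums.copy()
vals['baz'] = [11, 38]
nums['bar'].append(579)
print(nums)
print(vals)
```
{'foo': [4, 7, 4], 'bar': [2, 6, 579]}
{'foo': [4, 7, 4], 'bar': [2, 6, 579], 'baz': [11, 38]}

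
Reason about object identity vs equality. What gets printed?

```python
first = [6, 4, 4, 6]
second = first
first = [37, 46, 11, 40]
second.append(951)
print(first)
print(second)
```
[37, 46, 11, 40]
[6, 4, 4, 6, 951]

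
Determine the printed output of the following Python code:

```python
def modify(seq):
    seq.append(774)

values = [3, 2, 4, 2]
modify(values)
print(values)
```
[3, 2, 4, 2, 774]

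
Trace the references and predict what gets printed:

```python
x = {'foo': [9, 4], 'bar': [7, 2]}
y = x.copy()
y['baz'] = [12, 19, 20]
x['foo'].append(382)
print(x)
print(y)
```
{'foo': [9, 4, 382], 'bar': [7, 2]}
{'foo': [9, 4, 382], 'bar': [7, 2], 'baz': [12, 19, 20]}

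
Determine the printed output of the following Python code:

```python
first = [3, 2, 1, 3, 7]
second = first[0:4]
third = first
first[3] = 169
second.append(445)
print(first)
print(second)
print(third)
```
[3, 2, 1, 169, 7]
[3, 2, 1, 3, 445]
[3, 2, 1, 169, 7]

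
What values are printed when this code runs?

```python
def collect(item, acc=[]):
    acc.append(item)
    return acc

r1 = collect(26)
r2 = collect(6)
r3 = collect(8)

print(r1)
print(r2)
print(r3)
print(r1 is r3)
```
[26, 6, 8]
[26, 6, 8]
[26, 6, 8]
True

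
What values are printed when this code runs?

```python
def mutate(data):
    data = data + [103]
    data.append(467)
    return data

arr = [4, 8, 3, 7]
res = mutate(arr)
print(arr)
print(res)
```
[4, 8, 3, 7]
[4, 8, 3, 7, 103, 467]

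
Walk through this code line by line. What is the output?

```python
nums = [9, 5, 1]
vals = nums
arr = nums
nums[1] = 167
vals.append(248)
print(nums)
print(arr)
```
[9, 167, 1, 248]
[9, 167, 1, 248]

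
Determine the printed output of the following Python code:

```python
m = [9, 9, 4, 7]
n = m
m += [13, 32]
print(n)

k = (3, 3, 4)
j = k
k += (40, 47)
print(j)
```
[9, 9, 4, 7, 13, 32]
(3, 3, 4)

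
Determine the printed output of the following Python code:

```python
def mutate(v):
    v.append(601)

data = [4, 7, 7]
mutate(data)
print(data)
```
[4, 7, 7, 601]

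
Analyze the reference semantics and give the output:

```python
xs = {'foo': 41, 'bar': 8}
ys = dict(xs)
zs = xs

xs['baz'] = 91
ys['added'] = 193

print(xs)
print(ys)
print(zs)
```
{'foo': 41, 'bar': 8, 'baz': 91}
{'foo': 41, 'bar': 8, 'added': 193}
{'foo': 41, 'bar': 8, 'baz': 91}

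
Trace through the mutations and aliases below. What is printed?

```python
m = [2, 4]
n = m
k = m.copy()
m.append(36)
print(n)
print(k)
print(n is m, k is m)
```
[2, 4, 36]
[2, 4]
True False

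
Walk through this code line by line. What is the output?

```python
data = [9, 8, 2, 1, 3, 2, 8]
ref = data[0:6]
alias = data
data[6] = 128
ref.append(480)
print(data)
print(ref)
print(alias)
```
[9, 8, 2, 1, 3, 2, 128]
[9, 8, 2, 1, 3, 2, 480]
[9, 8, 2, 1, 3, 2, 128]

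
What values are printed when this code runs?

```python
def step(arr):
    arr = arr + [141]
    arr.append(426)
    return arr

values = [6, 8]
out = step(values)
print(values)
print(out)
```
[6, 8]
[6, 8, 141, 426]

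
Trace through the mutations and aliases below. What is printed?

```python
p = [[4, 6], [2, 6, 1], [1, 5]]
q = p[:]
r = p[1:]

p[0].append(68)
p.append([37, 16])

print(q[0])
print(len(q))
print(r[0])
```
[4, 6, 68]
3
[2, 6, 1]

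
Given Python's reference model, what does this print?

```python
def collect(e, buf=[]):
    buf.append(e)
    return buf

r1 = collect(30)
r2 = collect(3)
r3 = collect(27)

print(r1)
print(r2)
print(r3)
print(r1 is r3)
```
[30, 3, 27]
[30, 3, 27]
[30, 3, 27]
True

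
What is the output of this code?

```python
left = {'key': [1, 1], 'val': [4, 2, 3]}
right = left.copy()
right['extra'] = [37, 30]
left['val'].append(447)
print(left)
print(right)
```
{'key': [1, 1], 'val': [4, 2, 3, 447]}
{'key': [1, 1], 'val': [4, 2, 3, 447], 'extra': [37, 30]}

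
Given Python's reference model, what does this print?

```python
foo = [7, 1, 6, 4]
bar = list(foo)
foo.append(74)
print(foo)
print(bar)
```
[7, 1, 6, 4, 74]
[7, 1, 6, 4]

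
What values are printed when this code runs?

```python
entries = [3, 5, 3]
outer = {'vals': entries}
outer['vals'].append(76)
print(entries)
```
[3, 5, 3, 76]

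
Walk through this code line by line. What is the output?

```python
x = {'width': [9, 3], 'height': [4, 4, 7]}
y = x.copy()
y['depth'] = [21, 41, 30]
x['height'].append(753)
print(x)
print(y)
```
{'width': [9, 3], 'height': [4, 4, 7, 753]}
{'width': [9, 3], 'height': [4, 4, 7, 753], 'depth': [21, 41, 30]}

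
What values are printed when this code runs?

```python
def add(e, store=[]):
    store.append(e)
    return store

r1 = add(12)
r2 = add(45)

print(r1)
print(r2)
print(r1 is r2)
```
[12, 45]
[12, 45]
True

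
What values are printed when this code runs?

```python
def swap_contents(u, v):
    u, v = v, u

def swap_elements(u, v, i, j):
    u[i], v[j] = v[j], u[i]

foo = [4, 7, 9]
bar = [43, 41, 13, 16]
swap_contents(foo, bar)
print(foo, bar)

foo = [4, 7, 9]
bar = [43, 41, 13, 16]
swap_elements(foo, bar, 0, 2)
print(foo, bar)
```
[4, 7, 9] [43, 41, 13, 16]
[13, 7, 9] [43, 41, 4, 16]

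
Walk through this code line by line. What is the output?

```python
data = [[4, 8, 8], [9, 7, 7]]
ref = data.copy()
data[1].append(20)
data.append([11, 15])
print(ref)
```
[[4, 8, 8], [9, 7, 7, 20]]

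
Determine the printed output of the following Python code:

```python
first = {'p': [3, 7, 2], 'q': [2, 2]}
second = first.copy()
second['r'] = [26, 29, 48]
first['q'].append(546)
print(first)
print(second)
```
{'p': [3, 7, 2], 'q': [2, 2, 546]}
{'p': [3, 7, 2], 'q': [2, 2, 546], 'r': [26, 29, 48]}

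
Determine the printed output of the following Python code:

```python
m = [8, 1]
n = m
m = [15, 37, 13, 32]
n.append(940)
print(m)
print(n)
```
[15, 37, 13, 32]
[8, 1, 940]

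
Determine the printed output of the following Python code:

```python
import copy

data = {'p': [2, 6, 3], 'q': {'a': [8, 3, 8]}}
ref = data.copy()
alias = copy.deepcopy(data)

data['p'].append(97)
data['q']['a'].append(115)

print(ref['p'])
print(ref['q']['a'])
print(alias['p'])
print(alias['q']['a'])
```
[2, 6, 3, 97]
[8, 3, 8, 115]
[2, 6, 3]
[8, 3, 8]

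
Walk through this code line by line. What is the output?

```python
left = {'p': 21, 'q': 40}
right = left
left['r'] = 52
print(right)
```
{'p': 21, 'q': 40, 'r': 52}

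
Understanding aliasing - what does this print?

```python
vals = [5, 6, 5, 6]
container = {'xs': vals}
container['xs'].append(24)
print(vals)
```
[5, 6, 5, 6, 24]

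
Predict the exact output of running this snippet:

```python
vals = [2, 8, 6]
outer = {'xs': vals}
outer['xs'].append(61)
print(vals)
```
[2, 8, 6, 61]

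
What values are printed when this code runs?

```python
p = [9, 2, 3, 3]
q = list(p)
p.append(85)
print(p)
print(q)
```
[9, 2, 3, 3, 85]
[9, 2, 3, 3]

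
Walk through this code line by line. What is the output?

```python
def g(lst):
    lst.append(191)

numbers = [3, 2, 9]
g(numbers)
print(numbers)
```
[3, 2, 9, 191]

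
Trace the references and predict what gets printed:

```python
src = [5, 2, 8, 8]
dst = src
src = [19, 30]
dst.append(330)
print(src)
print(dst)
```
[19, 30]
[5, 2, 8, 8, 330]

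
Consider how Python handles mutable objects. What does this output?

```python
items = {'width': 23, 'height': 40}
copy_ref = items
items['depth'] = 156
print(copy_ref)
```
{'width': 23, 'height': 40, 'depth': 156}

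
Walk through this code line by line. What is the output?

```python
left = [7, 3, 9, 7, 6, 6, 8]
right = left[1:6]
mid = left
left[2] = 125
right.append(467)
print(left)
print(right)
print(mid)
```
[7, 3, 125, 7, 6, 6, 8]
[3, 9, 7, 6, 6, 467]
[7, 3, 125, 7, 6, 6, 8]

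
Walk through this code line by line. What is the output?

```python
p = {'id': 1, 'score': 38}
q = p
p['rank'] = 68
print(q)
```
{'id': 1, 'score': 38, 'rank': 68}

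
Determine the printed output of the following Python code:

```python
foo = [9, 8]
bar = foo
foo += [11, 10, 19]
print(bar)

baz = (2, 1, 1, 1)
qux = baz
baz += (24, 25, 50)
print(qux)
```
[9, 8, 11, 10, 19]
(2, 1, 1, 1)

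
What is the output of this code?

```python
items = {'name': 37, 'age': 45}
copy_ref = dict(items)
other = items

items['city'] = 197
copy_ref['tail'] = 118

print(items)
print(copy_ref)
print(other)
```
{'name': 37, 'age': 45, 'city': 197}
{'name': 37, 'age': 45, 'tail': 118}
{'name': 37, 'age': 45, 'city': 197}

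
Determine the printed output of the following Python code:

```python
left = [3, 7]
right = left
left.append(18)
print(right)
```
[3, 7, 18]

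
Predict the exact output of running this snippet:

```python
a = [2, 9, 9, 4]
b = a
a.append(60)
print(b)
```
[2, 9, 9, 4, 60]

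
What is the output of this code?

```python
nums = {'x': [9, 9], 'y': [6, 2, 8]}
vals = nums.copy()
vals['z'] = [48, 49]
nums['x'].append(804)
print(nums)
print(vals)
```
{'x': [9, 9, 804], 'y': [6, 2, 8]}
{'x': [9, 9, 804], 'y': [6, 2, 8], 'z': [48, 49]}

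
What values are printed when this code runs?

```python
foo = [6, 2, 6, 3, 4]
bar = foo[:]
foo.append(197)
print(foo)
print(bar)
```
[6, 2, 6, 3, 4, 197]
[6, 2, 6, 3, 4]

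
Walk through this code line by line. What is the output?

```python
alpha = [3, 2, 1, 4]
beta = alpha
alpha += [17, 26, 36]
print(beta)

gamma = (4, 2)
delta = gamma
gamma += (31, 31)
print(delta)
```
[3, 2, 1, 4, 17, 26, 36]
(4, 2)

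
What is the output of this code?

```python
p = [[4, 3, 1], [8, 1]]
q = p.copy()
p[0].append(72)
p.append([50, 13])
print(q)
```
[[4, 3, 1, 72], [8, 1]]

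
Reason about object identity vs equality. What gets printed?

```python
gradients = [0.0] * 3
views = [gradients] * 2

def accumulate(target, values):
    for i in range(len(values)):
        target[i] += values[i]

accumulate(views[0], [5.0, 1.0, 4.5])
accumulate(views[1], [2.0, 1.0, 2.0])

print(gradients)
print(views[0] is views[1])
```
[7.0, 2.0, 6.5]
True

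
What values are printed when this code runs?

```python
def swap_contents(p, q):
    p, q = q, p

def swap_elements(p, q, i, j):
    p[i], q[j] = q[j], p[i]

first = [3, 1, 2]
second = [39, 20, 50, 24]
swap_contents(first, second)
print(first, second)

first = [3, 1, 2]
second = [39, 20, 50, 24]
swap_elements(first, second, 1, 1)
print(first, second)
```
[3, 1, 2] [39, 20, 50, 24]
[3, 20, 2] [39, 1, 50, 24]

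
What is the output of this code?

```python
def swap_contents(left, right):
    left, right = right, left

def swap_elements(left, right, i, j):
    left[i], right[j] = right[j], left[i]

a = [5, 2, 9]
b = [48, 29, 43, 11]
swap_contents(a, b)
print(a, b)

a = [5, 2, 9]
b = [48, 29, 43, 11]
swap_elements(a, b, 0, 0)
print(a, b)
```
[5, 2, 9] [48, 29, 43, 11]
[48, 2, 9] [5, 29, 43, 11]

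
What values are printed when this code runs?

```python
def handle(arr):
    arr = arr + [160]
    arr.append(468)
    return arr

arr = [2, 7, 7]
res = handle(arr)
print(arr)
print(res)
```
[2, 7, 7]
[2, 7, 7, 160, 468]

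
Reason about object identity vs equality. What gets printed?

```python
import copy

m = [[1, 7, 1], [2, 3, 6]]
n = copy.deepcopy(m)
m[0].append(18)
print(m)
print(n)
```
[[1, 7, 1, 18], [2, 3, 6]]
[[1, 7, 1], [2, 3, 6]]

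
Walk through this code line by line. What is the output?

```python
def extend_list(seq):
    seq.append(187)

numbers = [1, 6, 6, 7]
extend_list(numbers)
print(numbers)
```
[1, 6, 6, 7, 187]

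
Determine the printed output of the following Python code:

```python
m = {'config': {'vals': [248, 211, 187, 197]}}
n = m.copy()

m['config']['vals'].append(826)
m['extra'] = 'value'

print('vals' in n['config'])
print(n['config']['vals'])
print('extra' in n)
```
True
[248, 211, 187, 197, 826]
False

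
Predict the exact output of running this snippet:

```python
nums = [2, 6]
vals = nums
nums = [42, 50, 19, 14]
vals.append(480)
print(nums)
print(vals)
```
[42, 50, 19, 14]
[2, 6, 480]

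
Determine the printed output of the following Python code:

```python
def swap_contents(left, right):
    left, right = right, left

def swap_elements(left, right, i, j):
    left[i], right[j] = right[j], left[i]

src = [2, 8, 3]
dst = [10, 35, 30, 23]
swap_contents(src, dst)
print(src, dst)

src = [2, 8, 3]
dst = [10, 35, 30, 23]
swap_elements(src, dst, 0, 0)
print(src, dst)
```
[2, 8, 3] [10, 35, 30, 23]
[10, 8, 3] [2, 35, 30, 23]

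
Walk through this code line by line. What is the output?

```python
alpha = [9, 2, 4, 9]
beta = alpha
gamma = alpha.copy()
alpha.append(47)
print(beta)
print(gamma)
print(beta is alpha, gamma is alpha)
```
[9, 2, 4, 9, 47]
[9, 2, 4, 9]
True False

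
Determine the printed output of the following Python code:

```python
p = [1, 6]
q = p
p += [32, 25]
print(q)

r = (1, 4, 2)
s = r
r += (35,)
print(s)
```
[1, 6, 32, 25]
(1, 4, 2)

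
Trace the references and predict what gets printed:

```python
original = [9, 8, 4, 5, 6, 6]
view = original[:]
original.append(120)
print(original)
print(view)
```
[9, 8, 4, 5, 6, 6, 120]
[9, 8, 4, 5, 6, 6]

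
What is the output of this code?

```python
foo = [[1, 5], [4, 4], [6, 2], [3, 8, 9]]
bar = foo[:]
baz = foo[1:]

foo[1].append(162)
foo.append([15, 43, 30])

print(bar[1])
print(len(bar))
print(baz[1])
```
[4, 4, 162]
4
[6, 2]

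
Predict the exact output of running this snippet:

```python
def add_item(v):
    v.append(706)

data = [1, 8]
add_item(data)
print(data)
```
[1, 8, 706]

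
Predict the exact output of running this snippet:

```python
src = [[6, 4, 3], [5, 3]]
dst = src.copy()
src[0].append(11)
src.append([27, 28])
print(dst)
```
[[6, 4, 3, 11], [5, 3]]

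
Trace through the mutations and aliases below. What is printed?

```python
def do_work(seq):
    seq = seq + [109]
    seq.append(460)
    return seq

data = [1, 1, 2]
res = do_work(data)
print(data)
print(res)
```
[1, 1, 2]
[1, 1, 2, 109, 460]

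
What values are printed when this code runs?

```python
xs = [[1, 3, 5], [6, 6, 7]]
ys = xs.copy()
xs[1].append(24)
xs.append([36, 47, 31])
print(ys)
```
[[1, 3, 5], [6, 6, 7, 24]]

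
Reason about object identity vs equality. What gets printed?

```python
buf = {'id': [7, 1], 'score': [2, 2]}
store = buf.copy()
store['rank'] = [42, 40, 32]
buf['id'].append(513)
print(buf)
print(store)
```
{'id': [7, 1, 513], 'score': [2, 2]}
{'id': [7, 1, 513], 'score': [2, 2], 'rank': [42, 40, 32]}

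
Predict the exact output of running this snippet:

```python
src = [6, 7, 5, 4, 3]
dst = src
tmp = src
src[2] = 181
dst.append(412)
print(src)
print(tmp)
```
[6, 7, 181, 4, 3, 412]
[6, 7, 181, 4, 3, 412]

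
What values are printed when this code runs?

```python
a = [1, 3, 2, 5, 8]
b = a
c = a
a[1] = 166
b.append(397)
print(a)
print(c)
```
[1, 166, 2, 5, 8, 397]
[1, 166, 2, 5, 8, 397]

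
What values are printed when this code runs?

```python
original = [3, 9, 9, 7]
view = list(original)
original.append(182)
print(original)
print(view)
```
[3, 9, 9, 7, 182]
[3, 9, 9, 7]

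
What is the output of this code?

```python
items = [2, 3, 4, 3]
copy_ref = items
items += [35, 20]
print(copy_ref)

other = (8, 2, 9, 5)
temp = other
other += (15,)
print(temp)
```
[2, 3, 4, 3, 35, 20]
(8, 2, 9, 5)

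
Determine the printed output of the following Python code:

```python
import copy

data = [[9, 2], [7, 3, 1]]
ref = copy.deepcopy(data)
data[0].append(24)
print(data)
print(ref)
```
[[9, 2, 24], [7, 3, 1]]
[[9, 2], [7, 3, 1]]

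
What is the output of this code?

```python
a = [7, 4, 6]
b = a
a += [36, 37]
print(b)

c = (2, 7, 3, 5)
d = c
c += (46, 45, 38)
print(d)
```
[7, 4, 6, 36, 37]
(2, 7, 3, 5)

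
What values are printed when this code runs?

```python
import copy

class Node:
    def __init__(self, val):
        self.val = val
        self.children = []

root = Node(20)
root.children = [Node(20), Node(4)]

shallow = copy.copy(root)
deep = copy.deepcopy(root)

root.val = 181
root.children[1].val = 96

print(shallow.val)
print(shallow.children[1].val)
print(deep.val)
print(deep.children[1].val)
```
20
96
20
4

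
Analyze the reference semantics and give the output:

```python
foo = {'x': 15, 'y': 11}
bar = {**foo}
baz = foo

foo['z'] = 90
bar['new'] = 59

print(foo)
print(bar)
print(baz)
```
{'x': 15, 'y': 11, 'z': 90}
{'x': 15, 'y': 11, 'new': 59}
{'x': 15, 'y': 11, 'z': 90}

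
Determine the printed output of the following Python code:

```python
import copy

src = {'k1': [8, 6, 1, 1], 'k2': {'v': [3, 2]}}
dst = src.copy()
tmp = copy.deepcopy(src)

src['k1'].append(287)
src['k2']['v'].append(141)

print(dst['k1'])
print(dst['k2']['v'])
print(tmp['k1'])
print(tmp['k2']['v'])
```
[8, 6, 1, 1, 287]
[3, 2, 141]
[8, 6, 1, 1]
[3, 2]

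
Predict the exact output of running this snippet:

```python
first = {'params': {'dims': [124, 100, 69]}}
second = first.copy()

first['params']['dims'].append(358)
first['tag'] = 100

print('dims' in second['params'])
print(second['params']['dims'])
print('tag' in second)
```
True
[124, 100, 69, 358]
False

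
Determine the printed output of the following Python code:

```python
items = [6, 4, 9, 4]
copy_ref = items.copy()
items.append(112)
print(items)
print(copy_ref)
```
[6, 4, 9, 4, 112]
[6, 4, 9, 4]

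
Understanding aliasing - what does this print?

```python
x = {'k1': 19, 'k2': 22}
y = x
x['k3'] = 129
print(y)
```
{'k1': 19, 'k2': 22, 'k3': 129}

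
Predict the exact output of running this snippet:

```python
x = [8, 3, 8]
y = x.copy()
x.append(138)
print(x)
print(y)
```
[8, 3, 8, 138]
[8, 3, 8]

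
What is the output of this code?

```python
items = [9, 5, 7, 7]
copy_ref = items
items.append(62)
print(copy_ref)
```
[9, 5, 7, 7, 62]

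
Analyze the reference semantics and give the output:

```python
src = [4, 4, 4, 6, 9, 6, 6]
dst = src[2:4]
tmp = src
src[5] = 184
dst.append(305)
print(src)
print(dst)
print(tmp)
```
[4, 4, 4, 6, 9, 184, 6]
[4, 6, 305]
[4, 4, 4, 6, 9, 184, 6]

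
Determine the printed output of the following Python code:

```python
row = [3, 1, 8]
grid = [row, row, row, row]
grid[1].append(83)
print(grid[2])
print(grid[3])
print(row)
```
[3, 1, 8, 83]
[3, 1, 8, 83]
[3, 1, 8, 83]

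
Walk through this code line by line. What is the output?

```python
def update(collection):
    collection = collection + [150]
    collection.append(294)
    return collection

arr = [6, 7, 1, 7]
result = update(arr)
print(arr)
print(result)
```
[6, 7, 1, 7]
[6, 7, 1, 7, 150, 294]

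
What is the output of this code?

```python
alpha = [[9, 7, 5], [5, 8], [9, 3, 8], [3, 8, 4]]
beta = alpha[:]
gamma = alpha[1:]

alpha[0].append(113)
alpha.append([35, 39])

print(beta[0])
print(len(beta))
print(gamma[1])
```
[9, 7, 5, 113]
4
[9, 3, 8]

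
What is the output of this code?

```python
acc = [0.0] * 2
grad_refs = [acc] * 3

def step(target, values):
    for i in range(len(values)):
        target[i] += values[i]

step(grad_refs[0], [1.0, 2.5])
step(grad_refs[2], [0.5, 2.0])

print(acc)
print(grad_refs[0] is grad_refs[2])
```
[1.5, 4.5]
True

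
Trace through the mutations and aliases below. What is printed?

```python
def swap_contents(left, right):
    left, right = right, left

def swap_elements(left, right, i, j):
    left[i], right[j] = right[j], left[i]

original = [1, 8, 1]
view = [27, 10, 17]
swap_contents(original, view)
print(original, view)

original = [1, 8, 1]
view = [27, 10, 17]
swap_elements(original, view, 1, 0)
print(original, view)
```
[1, 8, 1] [27, 10, 17]
[1, 27, 1] [8, 10, 17]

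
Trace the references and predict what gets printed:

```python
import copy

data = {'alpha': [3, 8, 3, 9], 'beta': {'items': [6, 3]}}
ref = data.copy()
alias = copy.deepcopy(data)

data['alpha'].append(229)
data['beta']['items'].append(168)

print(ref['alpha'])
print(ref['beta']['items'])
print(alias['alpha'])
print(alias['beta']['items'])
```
[3, 8, 3, 9, 229]
[6, 3, 168]
[3, 8, 3, 9]
[6, 3]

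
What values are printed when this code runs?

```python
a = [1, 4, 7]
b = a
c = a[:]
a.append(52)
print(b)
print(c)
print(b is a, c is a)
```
[1, 4, 7, 52]
[1, 4, 7]
True False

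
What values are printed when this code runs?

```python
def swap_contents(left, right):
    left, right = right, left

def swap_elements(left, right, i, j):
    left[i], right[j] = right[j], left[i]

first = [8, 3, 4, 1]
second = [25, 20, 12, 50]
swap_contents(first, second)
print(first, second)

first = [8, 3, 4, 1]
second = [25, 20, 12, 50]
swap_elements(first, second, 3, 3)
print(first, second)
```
[8, 3, 4, 1] [25, 20, 12, 50]
[8, 3, 4, 50] [25, 20, 12, 1]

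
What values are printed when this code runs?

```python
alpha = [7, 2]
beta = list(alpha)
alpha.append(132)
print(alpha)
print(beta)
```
[7, 2, 132]
[7, 2]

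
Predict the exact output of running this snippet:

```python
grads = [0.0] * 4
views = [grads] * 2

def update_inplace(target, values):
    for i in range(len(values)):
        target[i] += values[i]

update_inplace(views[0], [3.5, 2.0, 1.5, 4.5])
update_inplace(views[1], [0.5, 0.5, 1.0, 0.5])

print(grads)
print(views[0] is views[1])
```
[4.0, 2.5, 2.5, 5.0]
True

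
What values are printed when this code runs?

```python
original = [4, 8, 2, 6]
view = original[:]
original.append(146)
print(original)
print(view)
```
[4, 8, 2, 6, 146]
[4, 8, 2, 6]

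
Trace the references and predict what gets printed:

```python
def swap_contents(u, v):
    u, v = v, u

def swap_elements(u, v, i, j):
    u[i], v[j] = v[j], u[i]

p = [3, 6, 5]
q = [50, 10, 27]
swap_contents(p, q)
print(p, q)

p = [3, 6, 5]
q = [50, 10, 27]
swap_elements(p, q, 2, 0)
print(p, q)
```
[3, 6, 5] [50, 10, 27]
[3, 6, 50] [5, 10, 27]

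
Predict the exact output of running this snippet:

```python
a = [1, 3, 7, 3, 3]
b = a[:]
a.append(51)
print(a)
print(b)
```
[1, 3, 7, 3, 3, 51]
[1, 3, 7, 3, 3]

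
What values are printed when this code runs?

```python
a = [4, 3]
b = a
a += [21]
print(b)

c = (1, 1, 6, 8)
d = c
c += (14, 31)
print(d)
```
[4, 3, 21]
(1, 1, 6, 8)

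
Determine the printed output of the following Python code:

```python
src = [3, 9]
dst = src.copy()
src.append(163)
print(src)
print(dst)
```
[3, 9, 163]
[3, 9]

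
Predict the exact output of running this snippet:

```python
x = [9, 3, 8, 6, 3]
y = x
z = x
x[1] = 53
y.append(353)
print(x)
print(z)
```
[9, 53, 8, 6, 3, 353]
[9, 53, 8, 6, 3, 353]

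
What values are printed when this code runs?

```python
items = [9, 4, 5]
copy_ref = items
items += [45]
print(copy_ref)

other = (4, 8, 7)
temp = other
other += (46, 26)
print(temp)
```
[9, 4, 5, 45]
(4, 8, 7)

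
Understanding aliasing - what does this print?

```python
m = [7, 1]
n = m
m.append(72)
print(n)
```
[7, 1, 72]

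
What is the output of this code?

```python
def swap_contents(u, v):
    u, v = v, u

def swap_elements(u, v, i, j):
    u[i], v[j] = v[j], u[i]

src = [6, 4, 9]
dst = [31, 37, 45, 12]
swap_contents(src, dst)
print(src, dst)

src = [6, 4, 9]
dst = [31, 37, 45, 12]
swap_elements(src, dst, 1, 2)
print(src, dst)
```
[6, 4, 9] [31, 37, 45, 12]
[6, 45, 9] [31, 37, 4, 12]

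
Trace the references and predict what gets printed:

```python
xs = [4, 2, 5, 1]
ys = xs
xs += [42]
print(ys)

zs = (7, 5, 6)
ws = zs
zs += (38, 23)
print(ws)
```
[4, 2, 5, 1, 42]
(7, 5, 6)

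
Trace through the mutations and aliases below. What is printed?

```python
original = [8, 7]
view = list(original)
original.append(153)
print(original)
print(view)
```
[8, 7, 153]
[8, 7]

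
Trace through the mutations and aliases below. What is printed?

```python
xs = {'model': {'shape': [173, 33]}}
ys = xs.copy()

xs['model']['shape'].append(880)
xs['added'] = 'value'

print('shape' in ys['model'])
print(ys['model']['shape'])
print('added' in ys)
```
True
[173, 33, 880]
False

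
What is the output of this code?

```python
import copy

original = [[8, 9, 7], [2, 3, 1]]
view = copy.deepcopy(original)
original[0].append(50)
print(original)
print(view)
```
[[8, 9, 7, 50], [2, 3, 1]]
[[8, 9, 7], [2, 3, 1]]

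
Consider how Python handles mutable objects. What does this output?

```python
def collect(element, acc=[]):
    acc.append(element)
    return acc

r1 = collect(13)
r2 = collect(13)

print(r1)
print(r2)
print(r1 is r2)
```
[13, 13]
[13, 13]
True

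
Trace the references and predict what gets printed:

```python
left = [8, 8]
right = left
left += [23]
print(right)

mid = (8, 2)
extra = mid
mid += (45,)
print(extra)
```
[8, 8, 23]
(8, 2)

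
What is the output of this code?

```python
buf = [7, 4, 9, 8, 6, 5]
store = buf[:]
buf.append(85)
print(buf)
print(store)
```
[7, 4, 9, 8, 6, 5, 85]
[7, 4, 9, 8, 6, 5]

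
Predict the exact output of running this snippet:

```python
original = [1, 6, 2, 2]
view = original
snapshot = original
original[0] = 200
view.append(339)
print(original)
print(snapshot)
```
[200, 6, 2, 2, 339]
[200, 6, 2, 2, 339]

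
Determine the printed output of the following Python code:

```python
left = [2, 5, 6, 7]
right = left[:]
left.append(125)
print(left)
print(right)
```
[2, 5, 6, 7, 125]
[2, 5, 6, 7]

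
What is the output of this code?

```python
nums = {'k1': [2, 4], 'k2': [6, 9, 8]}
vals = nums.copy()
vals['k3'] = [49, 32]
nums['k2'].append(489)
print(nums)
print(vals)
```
{'k1': [2, 4], 'k2': [6, 9, 8, 489]}
{'k1': [2, 4], 'k2': [6, 9, 8, 489], 'k3': [49, 32]}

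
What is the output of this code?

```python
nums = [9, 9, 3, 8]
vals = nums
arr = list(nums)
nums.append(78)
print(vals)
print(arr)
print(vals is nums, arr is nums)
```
[9, 9, 3, 8, 78]
[9, 9, 3, 8]
True False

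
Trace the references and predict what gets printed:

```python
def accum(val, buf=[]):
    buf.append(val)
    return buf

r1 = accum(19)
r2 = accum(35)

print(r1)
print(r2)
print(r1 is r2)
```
[19, 35]
[19, 35]
True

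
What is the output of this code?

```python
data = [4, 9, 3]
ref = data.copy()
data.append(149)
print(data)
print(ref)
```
[4, 9, 3, 149]
[4, 9, 3]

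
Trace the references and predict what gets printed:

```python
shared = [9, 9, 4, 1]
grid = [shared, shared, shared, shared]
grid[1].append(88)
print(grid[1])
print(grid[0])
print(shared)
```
[9, 9, 4, 1, 88]
[9, 9, 4, 1, 88]
[9, 9, 4, 1, 88]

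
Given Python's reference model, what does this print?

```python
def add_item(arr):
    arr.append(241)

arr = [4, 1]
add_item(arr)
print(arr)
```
[4, 1, 241]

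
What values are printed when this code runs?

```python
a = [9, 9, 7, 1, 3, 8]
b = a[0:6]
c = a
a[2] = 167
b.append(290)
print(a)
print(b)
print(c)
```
[9, 9, 167, 1, 3, 8]
[9, 9, 7, 1, 3, 8, 290]
[9, 9, 167, 1, 3, 8]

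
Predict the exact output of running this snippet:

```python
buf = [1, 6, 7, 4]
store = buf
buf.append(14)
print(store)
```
[1, 6, 7, 4, 14]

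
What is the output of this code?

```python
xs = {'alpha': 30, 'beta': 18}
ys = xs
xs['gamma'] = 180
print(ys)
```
{'alpha': 30, 'beta': 18, 'gamma': 180}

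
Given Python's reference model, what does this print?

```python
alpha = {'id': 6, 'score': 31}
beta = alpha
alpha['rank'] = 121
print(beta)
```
{'id': 6, 'score': 31, 'rank': 121}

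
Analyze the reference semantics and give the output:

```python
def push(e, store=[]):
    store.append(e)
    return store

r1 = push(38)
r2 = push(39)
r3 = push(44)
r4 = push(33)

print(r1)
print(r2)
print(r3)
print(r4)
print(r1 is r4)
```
[38, 39, 44, 33]
[38, 39, 44, 33]
[38, 39, 44, 33]
[38, 39, 44, 33]
True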